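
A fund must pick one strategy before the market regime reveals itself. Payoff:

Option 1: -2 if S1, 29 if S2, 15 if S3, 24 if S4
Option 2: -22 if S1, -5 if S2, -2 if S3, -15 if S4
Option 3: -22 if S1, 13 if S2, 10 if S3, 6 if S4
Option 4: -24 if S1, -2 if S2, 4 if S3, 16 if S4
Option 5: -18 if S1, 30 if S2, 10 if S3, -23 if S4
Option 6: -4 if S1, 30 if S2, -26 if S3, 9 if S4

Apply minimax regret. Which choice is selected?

Column bests: S1=-2, S2=30, S3=15, S4=24.
Option 1 regrets: 0, 1, 0, 0 → max 1
Option 2 regrets: 20, 35, 17, 39 → max 39
Option 3 regrets: 20, 17, 5, 18 → max 20
Option 4 regrets: 22, 32, 11, 8 → max 32
Option 5 regrets: 16, 0, 5, 47 → max 47
Option 6 regrets: 2, 0, 41, 15 → max 41
Smallest max regret = 1 → Option 1.

Option 1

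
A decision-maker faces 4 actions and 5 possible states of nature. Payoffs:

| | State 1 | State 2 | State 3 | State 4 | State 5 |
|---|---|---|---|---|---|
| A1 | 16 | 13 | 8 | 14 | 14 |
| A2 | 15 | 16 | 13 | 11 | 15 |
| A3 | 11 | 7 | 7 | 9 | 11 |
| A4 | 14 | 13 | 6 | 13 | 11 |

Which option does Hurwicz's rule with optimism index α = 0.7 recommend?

A2

A1: 0.7·16 + 0.3·8 = 13.6
A2: 0.7·16 + 0.3·11 = 14.5
A3: 0.7·11 + 0.3·7 = 9.8
A4: 0.7·14 + 0.3·6 = 11.6
Highest Hurwicz score = 14.5 → A2.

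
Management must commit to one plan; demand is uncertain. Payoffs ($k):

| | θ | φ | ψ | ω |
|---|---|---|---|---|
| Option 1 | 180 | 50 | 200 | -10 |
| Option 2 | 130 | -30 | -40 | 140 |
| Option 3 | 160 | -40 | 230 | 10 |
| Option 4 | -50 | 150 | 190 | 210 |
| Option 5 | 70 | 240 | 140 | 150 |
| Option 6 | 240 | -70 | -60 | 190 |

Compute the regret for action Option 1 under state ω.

220

Best payoff under ω is 210.
Regret = 210 − (-10) = 220.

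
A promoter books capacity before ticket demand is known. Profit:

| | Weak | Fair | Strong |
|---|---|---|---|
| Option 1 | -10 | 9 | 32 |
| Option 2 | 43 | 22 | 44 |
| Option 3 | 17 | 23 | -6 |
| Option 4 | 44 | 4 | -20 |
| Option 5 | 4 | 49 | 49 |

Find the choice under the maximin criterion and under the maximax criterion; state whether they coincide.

maximin → Option 2; maximax → Option 5 (disagree)

Row minima: Option 1=-10, Option 2=22, Option 3=-6, Option 4=-20, Option 5=4
Best worst-case = 22 → Option 2.
Row maxima: Option 1=32, Option 2=44, Option 3=23, Option 4=44, Option 5=49
Best best-case = 49 → Option 5.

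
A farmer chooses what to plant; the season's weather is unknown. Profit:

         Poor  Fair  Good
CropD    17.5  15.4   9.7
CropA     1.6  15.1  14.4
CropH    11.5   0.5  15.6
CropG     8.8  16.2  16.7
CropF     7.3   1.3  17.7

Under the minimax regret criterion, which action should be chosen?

CropD

Column bests: Poor=17.5, Fair=16.2, Good=17.7.
CropD regrets: 0.0, 0.8, 8.0 → max 8.0
CropA regrets: 15.9, 1.1, 3.3 → max 15.9
CropH regrets: 6.0, 15.7, 2.1 → max 15.7
CropG regrets: 8.7, 0.0, 1.0 → max 8.7
CropF regrets: 10.2, 14.9, 0.0 → max 14.9
Smallest max regret = 8.0 → CropD.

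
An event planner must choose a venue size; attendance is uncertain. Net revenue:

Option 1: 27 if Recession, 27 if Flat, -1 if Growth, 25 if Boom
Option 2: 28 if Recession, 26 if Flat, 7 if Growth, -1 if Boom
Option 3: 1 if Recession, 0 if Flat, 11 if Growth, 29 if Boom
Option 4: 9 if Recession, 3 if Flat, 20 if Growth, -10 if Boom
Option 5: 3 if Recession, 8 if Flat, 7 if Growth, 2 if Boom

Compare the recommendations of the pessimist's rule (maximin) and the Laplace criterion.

maximin → Option 5; laplace → Option 1 (disagree)

Row minima: Option 1=-1, Option 2=-1, Option 3=0, Option 4=-10, Option 5=2
Best worst-case = 2 → Option 5.
Row averages: Option 1=19.5, Option 2=15, Option 3=10.25, Option 4=5.5, Option 5=5
Highest average = 19.5 → Option 1.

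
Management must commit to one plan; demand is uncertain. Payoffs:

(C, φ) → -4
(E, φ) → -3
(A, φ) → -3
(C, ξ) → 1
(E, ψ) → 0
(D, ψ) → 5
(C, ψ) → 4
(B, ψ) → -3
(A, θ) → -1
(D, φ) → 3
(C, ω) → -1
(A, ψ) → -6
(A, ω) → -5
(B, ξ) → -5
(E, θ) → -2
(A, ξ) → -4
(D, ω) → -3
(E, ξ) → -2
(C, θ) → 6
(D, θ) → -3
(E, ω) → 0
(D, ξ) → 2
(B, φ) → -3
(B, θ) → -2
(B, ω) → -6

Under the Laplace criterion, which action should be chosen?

Row averages: A=-3.8, B=-3.8, C=1.2, D=0.8, E=-1.4
Highest average = 1.2 → C.

C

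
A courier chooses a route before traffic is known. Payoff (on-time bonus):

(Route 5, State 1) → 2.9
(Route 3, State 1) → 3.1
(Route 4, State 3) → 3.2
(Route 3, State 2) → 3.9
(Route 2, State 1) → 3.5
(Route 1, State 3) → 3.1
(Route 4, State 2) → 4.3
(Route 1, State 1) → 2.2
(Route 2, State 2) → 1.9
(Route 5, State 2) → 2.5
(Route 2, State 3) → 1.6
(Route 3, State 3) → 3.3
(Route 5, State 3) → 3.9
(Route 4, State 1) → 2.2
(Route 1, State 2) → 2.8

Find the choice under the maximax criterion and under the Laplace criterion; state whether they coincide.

Row maxima: Route 1=3.1, Route 2=3.5, Route 3=3.9, Route 4=4.3, Route 5=3.9
Best best-case = 4.3 → Route 4.
Row averages: Route 1=2.7, Route 2=7/3, Route 3=103/30, Route 4=97/30, Route 5=3.1
Highest average = 103/30 → Route 3.

maximax → Route 4; laplace → Route 3 (disagree)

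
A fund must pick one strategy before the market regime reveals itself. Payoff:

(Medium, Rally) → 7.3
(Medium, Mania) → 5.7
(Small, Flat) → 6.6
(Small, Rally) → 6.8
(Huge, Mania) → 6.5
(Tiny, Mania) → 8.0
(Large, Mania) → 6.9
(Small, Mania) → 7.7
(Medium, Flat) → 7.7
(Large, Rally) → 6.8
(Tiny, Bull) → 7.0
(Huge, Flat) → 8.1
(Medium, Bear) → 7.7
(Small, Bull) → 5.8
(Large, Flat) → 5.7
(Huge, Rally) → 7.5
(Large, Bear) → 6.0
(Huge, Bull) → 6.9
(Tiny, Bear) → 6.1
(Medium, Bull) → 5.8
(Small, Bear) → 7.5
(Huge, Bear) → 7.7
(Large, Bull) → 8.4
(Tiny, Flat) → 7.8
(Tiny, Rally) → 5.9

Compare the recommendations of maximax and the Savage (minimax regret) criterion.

maximax → Large; minimax regret → Huge (disagree)

Row maxima: Tiny=8.0, Small=7.7, Medium=7.7, Large=8.4, Huge=8.1
Best best-case = 8.4 → Large.
Column bests: Bear=7.7, Flat=8.1, Bull=8.4, Rally=7.5, Mania=8.0.
Tiny regrets: 1.6, 0.3, 1.4, 1.6, 0.0 → max 1.6
Small regrets: 0.2, 1.5, 2.6, 0.7, 0.3 → max 2.6
Medium regrets: 0.0, 0.4, 2.6, 0.2, 2.3 → max 2.6
Large regrets: 1.7, 2.4, 0.0, 0.7, 1.1 → max 2.4
Huge regrets: 0.0, 0.0, 1.5, 0.0, 1.5 → max 1.5
Smallest max regret = 1.5 → Huge.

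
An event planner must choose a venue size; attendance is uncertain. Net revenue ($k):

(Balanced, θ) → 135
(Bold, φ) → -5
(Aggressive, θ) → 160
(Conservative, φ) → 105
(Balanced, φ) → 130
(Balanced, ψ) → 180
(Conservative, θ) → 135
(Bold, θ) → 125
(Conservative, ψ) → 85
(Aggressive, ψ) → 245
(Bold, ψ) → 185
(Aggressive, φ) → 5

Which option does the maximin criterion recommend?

Row minima: Conservative=85, Balanced=130, Aggressive=5, Bold=-5
Best worst-case = 130 → Balanced.

Balanced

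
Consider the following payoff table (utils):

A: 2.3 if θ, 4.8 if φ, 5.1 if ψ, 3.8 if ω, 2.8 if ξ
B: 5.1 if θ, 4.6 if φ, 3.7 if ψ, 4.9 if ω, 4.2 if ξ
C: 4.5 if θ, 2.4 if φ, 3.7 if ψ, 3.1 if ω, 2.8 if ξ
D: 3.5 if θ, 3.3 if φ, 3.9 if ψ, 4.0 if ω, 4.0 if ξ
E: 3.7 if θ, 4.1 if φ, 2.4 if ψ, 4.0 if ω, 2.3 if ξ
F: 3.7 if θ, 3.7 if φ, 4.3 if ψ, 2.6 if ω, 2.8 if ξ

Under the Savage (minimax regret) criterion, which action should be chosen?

B

Column bests: θ=5.1, φ=4.8, ψ=5.1, ω=4.9, ξ=4.2.
A regrets: 2.8, 0.0, 0.0, 1.1, 1.4 → max 2.8
B regrets: 0.0, 0.2, 1.4, 0.0, 0.0 → max 1.4
C regrets: 0.6, 2.4, 1.4, 1.8, 1.4 → max 2.4
D regrets: 1.6, 1.5, 1.2, 0.9, 0.2 → max 1.6
E regrets: 1.4, 0.7, 2.7, 0.9, 1.9 → max 2.7
F regrets: 1.4, 1.1, 0.8, 2.3, 1.4 → max 2.3
Smallest max regret = 1.4 → B.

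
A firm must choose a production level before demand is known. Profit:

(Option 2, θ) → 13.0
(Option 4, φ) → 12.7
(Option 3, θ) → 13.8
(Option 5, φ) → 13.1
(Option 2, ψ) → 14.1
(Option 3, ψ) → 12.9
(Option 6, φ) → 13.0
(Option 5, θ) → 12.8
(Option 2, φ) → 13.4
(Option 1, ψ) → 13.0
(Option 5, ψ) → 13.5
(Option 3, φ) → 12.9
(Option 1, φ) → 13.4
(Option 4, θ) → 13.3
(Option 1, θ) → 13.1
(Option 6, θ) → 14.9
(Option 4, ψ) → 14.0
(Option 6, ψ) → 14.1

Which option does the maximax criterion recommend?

Row maxima: Option 1=13.4, Option 2=14.1, Option 3=13.8, Option 4=14.0, Option 5=13.5, Option 6=14.9
Best best-case = 14.9 → Option 6.

Option 6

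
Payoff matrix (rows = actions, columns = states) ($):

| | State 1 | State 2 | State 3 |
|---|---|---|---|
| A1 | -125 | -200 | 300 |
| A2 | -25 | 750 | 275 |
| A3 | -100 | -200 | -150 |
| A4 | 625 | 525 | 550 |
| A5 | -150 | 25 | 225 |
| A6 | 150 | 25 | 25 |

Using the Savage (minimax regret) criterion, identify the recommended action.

A4

Column bests: State 1=625, State 2=750, State 3=550.
A1 regrets: 750, 950, 250 → max 950
A2 regrets: 650, 0, 275 → max 650
A3 regrets: 725, 950, 700 → max 950
A4 regrets: 0, 225, 0 → max 225
A5 regrets: 775, 725, 325 → max 775
A6 regrets: 475, 725, 525 → max 725
Smallest max regret = 225 → A4.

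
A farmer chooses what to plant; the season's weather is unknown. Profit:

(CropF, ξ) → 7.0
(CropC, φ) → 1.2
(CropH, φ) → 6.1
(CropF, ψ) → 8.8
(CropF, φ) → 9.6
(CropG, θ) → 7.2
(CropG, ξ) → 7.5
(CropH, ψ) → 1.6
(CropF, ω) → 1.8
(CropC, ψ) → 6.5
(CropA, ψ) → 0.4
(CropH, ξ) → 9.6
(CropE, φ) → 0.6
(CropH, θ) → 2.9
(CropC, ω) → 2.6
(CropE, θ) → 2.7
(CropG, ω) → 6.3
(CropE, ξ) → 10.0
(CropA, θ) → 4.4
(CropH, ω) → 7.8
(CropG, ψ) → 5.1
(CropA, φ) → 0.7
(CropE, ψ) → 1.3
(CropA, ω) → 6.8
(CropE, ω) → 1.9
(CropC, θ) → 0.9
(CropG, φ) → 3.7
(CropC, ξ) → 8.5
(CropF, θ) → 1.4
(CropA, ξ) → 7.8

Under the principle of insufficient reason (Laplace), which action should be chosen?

CropG

Row averages: CropH=5.6, CropF=5.72, CropG=5.96, CropE=3.3, CropC=3.94, CropA=4.02
Highest average = 5.96 → CropG.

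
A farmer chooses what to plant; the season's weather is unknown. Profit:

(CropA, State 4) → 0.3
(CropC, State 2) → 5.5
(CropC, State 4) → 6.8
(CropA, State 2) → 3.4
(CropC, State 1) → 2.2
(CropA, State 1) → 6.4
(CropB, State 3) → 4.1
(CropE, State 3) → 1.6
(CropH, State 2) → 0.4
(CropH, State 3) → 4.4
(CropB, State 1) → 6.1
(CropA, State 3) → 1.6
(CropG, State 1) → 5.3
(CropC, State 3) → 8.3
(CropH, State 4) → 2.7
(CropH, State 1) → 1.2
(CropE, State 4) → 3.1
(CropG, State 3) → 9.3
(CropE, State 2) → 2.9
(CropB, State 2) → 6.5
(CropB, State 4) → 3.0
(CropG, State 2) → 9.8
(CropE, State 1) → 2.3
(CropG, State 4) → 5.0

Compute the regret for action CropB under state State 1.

0.3

Best payoff under State 1 is 6.4.
Regret = 6.4 − 6.1 = 0.3.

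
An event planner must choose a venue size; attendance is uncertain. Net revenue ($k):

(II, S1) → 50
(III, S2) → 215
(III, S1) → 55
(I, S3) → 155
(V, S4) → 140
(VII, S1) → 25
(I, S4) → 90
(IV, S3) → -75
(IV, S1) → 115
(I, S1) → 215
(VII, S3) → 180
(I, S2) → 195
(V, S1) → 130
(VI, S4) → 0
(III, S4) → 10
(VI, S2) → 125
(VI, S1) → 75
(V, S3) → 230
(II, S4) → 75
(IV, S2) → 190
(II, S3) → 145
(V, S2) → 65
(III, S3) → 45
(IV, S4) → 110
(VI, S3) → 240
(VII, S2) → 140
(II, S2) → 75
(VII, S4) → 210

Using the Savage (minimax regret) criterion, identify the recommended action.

I

Column bests: S1=215, S2=215, S3=240, S4=210.
I regrets: 0, 20, 85, 120 → max 120
II regrets: 165, 140, 95, 135 → max 165
III regrets: 160, 0, 195, 200 → max 200
IV regrets: 100, 25, 315, 100 → max 315
V regrets: 85, 150, 10, 70 → max 150
VI regrets: 140, 90, 0, 210 → max 210
VII regrets: 190, 75, 60, 0 → max 190
Smallest max regret = 120 → I.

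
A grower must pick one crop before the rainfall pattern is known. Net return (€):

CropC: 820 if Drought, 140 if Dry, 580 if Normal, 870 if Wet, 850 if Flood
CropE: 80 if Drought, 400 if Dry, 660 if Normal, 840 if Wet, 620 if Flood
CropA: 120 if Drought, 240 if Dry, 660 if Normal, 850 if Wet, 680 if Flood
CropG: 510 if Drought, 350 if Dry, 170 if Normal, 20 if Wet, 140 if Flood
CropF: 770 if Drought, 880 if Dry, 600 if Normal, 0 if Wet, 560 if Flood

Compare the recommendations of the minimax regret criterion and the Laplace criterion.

minimax regret → CropA; laplace → CropC (disagree)

Column bests: Drought=820, Dry=880, Normal=660, Wet=870, Flood=850.
CropC regrets: 0, 740, 80, 0, 0 → max 740
CropE regrets: 740, 480, 0, 30, 230 → max 740
CropA regrets: 700, 640, 0, 20, 170 → max 700
CropG regrets: 310, 530, 490, 850, 710 → max 850
CropF regrets: 50, 0, 60, 870, 290 → max 870
Smallest max regret = 700 → CropA.
Row averages: CropC=652, CropE=520, CropA=510, CropG=238, CropF=562
Highest average = 652 → CropC.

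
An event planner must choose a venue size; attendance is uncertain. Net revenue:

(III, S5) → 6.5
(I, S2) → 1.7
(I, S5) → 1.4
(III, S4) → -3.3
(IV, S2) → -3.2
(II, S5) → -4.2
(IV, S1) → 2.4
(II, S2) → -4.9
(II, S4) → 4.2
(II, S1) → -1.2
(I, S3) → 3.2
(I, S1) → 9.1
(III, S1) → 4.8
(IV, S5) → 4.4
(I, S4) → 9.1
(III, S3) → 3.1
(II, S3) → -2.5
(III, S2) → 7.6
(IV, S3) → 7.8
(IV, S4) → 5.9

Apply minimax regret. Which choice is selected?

Column bests: S1=9.1, S2=7.6, S3=7.8, S4=9.1, S5=6.5.
I regrets: 0.0, 5.9, 4.6, 0.0, 5.1 → max 5.9
II regrets: 10.3, 12.5, 10.3, 4.9, 10.7 → max 12.5
III regrets: 4.3, 0.0, 4.7, 12.4, 0.0 → max 12.4
IV regrets: 6.7, 10.8, 0.0, 3.2, 2.1 → max 10.8
Smallest max regret = 5.9 → I.

I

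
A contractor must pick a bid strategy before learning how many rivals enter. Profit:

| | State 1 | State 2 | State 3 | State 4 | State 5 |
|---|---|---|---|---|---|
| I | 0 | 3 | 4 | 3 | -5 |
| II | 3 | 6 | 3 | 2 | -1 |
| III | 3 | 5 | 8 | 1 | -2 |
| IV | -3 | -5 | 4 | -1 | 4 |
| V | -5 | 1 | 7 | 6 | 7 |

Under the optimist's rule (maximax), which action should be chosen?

III

Row maxima: I=4, II=6, III=8, IV=4, V=7
Best best-case = 8 → III.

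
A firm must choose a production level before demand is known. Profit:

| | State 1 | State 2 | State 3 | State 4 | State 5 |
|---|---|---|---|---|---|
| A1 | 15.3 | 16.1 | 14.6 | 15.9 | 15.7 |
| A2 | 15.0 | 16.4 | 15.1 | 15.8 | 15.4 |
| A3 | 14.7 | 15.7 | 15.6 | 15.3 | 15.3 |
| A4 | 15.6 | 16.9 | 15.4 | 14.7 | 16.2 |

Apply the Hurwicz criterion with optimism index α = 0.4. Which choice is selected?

A1: 0.4·16.1 + 0.6·14.6 = 15.2
A2: 0.4·16.4 + 0.6·15.0 = 15.56
A3: 0.4·15.7 + 0.6·14.7 = 15.1
A4: 0.4·16.9 + 0.6·14.7 = 15.58
Highest Hurwicz score = 15.58 → A4.

A4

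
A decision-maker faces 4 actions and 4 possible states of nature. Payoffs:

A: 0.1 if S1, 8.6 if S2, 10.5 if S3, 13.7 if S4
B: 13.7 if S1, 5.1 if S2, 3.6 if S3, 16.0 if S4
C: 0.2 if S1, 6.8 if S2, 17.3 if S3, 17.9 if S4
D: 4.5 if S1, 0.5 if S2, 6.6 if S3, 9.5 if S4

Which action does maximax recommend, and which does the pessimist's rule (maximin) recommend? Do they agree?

Row maxima: A=13.7, B=16.0, C=17.9, D=9.5
Best best-case = 17.9 → C.
Row minima: A=0.1, B=3.6, C=0.2, D=0.5
Best worst-case = 3.6 → B.

maximax → C; maximin → B (disagree)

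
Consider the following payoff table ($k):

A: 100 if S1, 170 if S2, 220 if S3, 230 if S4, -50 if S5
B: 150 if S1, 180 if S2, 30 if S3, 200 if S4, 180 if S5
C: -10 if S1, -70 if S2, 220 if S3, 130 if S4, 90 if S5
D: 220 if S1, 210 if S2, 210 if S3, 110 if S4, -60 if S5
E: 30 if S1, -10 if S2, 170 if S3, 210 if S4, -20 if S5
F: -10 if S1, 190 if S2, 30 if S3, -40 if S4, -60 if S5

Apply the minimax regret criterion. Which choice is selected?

B

Column bests: S1=220, S2=210, S3=220, S4=230, S5=180.
A regrets: 120, 40, 0, 0, 230 → max 230
B regrets: 70, 30, 190, 30, 0 → max 190
C regrets: 230, 280, 0, 100, 90 → max 280
D regrets: 0, 0, 10, 120, 240 → max 240
E regrets: 190, 220, 50, 20, 200 → max 220
F regrets: 230, 20, 190, 270, 240 → max 270
Smallest max regret = 190 → B.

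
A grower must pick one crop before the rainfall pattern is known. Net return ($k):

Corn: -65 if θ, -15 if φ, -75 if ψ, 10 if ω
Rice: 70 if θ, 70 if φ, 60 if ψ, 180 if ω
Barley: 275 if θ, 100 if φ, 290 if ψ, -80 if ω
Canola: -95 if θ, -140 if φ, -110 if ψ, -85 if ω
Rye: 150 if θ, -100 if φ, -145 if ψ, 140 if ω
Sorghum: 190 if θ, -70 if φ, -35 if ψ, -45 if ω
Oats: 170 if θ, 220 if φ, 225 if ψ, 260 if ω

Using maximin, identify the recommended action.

Row minima: Corn=-75, Rice=60, Barley=-80, Canola=-140, Rye=-145, Sorghum=-70, Oats=170
Best worst-case = 170 → Oats.

Oats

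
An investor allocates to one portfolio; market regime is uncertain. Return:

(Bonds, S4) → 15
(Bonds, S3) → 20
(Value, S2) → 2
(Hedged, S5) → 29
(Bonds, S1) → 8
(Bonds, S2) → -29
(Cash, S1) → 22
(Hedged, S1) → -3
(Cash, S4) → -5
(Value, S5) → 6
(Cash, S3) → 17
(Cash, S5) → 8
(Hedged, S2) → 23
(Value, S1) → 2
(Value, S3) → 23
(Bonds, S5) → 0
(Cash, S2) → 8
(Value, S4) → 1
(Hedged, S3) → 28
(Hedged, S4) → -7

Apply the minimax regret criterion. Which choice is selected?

Cash

Column bests: S1=22, S2=23, S3=28, S4=15, S5=29.
Bonds regrets: 14, 52, 8, 0, 29 → max 52
Value regrets: 20, 21, 5, 14, 23 → max 23
Hedged regrets: 25, 0, 0, 22, 0 → max 25
Cash regrets: 0, 15, 11, 20, 21 → max 21
Smallest max regret = 21 → Cash.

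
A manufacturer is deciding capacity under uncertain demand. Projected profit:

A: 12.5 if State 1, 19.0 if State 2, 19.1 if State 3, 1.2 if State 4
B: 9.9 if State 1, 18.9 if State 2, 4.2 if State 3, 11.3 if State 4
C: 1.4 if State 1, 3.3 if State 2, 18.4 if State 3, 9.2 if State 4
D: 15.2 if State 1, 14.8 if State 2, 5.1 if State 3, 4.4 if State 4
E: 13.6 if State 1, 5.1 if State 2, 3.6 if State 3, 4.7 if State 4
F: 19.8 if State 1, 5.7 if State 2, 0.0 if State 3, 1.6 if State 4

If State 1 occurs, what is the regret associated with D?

Best payoff under State 1 is 19.8.
Regret = 19.8 − 15.2 = 4.6.

4.6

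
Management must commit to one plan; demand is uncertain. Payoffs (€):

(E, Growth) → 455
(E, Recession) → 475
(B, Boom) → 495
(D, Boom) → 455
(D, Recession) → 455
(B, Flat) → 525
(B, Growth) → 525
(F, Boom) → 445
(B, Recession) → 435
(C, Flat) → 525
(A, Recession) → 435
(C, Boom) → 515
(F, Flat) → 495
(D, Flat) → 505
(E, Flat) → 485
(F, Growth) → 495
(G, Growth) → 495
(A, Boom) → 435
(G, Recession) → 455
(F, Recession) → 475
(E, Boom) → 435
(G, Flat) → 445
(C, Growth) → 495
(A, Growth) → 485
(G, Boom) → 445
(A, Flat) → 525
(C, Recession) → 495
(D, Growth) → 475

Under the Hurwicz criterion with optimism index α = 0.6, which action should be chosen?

C

A: 0.6·525 + 0.4·435 = 489
B: 0.6·525 + 0.4·435 = 489
C: 0.6·525 + 0.4·495 = 513
D: 0.6·505 + 0.4·455 = 485
E: 0.6·485 + 0.4·435 = 465
F: 0.6·495 + 0.4·445 = 475
G: 0.6·495 + 0.4·445 = 475
Highest Hurwicz score = 513 → C.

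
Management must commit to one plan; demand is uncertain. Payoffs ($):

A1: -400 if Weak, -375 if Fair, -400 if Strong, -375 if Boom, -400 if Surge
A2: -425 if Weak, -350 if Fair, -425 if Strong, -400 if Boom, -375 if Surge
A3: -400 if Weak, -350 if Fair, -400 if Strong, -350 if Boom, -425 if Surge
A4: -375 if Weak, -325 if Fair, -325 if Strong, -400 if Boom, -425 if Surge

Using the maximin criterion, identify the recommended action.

Row minima: A1=-400, A2=-425, A3=-425, A4=-425
Best worst-case = -400 → A1.

A1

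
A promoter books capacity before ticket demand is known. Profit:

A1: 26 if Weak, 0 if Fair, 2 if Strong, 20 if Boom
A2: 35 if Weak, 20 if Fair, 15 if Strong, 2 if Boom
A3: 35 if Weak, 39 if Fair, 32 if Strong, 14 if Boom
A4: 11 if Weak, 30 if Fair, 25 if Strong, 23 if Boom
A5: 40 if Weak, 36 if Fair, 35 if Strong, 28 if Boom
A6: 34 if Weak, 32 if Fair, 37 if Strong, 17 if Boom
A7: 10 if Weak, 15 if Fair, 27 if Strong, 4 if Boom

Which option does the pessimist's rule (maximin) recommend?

Row minima: A1=0, A2=2, A3=14, A4=11, A5=28, A6=17, A7=4
Best worst-case = 28 → A5.

A5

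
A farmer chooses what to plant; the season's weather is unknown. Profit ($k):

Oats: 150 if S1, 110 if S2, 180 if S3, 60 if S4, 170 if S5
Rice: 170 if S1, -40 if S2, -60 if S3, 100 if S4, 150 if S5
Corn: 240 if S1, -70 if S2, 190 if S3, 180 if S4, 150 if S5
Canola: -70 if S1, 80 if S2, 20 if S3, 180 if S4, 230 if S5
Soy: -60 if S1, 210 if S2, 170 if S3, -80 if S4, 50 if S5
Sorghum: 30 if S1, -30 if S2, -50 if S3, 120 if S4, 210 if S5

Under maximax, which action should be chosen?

Row maxima: Oats=180, Rice=170, Corn=240, Canola=230, Soy=210, Sorghum=210
Best best-case = 240 → Corn.

Corn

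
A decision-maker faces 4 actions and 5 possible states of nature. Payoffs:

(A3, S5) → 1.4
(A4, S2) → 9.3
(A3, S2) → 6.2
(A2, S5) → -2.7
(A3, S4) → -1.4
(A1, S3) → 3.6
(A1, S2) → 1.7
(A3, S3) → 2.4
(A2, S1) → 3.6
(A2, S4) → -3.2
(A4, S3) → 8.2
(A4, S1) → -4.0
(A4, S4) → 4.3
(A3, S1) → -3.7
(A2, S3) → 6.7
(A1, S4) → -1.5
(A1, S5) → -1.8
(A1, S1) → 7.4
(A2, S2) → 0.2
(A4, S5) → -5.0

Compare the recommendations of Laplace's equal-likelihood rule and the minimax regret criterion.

laplace → A4; minimax regret → A1 (disagree)

Row averages: A1=1.88, A2=0.92, A3=0.98, A4=2.56
Highest average = 2.56 → A4.
Column bests: S1=7.4, S2=9.3, S3=8.2, S4=4.3, S5=1.4.
A1 regrets: 0.0, 7.6, 4.6, 5.8, 3.2 → max 7.6
A2 regrets: 3.8, 9.1, 1.5, 7.5, 4.1 → max 9.1
A3 regrets: 11.1, 3.1, 5.8, 5.7, 0.0 → max 11.1
A4 regrets: 11.4, 0.0, 0.0, 0.0, 6.4 → max 11.4
Smallest max regret = 7.6 → A1.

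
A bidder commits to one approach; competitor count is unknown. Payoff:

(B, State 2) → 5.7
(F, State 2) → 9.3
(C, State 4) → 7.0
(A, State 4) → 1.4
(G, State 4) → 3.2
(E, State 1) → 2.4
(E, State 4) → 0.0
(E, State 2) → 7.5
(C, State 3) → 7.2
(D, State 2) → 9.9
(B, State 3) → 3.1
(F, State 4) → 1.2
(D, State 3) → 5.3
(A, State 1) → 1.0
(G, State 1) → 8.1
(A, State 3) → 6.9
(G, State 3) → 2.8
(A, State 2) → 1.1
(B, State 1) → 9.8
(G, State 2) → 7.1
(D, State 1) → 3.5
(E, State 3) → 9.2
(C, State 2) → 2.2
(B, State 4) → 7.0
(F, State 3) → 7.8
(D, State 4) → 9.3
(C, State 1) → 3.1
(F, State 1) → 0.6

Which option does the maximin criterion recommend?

Row minima: A=1.0, B=3.1, C=2.2, D=3.5, E=0.0, F=0.6, G=2.8
Best worst-case = 3.5 → D.

D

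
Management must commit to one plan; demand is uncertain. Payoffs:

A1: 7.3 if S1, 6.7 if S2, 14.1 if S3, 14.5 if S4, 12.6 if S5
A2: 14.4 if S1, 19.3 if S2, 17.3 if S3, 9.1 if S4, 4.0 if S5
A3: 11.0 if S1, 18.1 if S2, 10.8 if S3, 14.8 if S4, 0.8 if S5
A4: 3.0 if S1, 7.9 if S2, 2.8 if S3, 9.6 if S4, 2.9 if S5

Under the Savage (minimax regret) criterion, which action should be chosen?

A2

Column bests: S1=14.4, S2=19.3, S3=17.3, S4=14.8, S5=12.6.
A1 regrets: 7.1, 12.6, 3.2, 0.3, 0.0 → max 12.6
A2 regrets: 0.0, 0.0, 0.0, 5.7, 8.6 → max 8.6
A3 regrets: 3.4, 1.2, 6.5, 0.0, 11.8 → max 11.8
A4 regrets: 11.4, 11.4, 14.5, 5.2, 9.7 → max 14.5
Smallest max regret = 8.6 → A2.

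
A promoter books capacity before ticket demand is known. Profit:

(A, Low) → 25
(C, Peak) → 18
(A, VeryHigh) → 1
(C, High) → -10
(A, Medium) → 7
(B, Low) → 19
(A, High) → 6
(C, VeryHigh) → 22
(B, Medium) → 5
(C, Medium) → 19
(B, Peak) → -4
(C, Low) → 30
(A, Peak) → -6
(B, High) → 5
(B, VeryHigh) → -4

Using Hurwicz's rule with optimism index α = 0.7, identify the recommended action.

A: 0.7·25 + 0.3·(-6) = 15.7
B: 0.7·19 + 0.3·(-4) = 12.1
C: 0.7·30 + 0.3·(-10) = 18
Highest Hurwicz score = 18 → C.

C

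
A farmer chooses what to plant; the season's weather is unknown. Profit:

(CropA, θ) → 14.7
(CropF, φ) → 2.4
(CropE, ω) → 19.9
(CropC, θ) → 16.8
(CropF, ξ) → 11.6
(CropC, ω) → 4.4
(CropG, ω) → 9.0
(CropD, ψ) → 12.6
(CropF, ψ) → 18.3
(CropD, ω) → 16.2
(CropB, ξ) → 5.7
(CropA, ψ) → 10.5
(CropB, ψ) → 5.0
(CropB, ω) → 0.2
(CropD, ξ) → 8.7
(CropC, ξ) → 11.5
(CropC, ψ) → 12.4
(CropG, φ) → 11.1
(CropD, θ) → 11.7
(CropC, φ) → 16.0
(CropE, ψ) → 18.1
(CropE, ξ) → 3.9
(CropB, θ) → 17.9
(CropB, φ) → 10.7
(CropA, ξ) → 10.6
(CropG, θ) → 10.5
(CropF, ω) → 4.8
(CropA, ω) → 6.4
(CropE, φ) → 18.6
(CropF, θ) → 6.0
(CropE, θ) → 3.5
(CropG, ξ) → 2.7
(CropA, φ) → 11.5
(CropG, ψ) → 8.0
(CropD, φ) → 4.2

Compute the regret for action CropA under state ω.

13.5

Best payoff under ω is 19.9.
Regret = 19.9 − 6.4 = 13.5.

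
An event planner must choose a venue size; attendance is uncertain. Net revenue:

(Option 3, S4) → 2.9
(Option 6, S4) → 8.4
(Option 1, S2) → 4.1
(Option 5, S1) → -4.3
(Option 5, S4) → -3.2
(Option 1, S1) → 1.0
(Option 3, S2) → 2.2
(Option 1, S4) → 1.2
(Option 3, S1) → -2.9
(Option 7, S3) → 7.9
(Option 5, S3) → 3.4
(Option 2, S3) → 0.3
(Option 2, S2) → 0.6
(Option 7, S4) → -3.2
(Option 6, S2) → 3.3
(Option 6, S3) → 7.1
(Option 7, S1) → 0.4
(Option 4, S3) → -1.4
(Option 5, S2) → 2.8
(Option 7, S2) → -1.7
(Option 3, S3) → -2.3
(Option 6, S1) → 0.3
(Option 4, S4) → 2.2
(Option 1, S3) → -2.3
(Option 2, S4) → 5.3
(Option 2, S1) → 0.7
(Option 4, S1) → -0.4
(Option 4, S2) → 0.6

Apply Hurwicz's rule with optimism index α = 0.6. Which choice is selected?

Option 6

Option 1: 0.6·4.1 + 0.4·(-2.3) = 1.54
Option 2: 0.6·5.3 + 0.4·0.3 = 3.3
Option 3: 0.6·2.9 + 0.4·(-2.9) = 0.58
Option 4: 0.6·2.2 + 0.4·(-1.4) = 0.76
Option 5: 0.6·3.4 + 0.4·(-4.3) = 0.32
Option 6: 0.6·8.4 + 0.4·0.3 = 5.16
Option 7: 0.6·7.9 + 0.4·(-3.2) = 3.46
Highest Hurwicz score = 5.16 → Option 6.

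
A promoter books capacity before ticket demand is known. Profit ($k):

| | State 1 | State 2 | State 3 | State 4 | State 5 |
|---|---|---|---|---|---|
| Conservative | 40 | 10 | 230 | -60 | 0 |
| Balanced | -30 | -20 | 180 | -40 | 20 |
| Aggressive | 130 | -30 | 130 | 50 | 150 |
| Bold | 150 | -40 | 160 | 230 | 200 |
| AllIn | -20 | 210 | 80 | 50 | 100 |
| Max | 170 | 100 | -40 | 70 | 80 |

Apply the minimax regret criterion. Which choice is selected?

AllIn

Column bests: State 1=170, State 2=210, State 3=230, State 4=230, State 5=200.
Conservative regrets: 130, 200, 0, 290, 200 → max 290
Balanced regrets: 200, 230, 50, 270, 180 → max 270
Aggressive regrets: 40, 240, 100, 180, 50 → max 240
Bold regrets: 20, 250, 70, 0, 0 → max 250
AllIn regrets: 190, 0, 150, 180, 100 → max 190
Max regrets: 0, 110, 270, 160, 120 → max 270
Smallest max regret = 190 → AllIn.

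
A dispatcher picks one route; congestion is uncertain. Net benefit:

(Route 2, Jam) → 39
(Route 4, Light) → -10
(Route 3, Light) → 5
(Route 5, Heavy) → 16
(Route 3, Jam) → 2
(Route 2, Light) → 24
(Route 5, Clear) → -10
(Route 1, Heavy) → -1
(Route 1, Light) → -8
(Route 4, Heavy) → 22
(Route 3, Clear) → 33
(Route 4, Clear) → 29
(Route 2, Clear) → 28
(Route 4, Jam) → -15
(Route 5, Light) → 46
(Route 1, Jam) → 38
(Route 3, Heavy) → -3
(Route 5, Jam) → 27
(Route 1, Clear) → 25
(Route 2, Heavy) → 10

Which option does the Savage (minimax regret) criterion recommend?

Route 2

Column bests: Clear=33, Light=46, Heavy=22, Jam=39.
Route 1 regrets: 8, 54, 23, 1 → max 54
Route 2 regrets: 5, 22, 12, 0 → max 22
Route 3 regrets: 0, 41, 25, 37 → max 41
Route 4 regrets: 4, 56, 0, 54 → max 56
Route 5 regrets: 43, 0, 6, 12 → max 43
Smallest max regret = 22 → Route 2.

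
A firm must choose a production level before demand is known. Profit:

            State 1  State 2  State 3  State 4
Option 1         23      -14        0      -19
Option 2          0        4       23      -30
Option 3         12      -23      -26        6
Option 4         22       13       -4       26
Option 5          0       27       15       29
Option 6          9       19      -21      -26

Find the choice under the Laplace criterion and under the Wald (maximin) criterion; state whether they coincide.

Row averages: Option 1=-2.5, Option 2=-0.75, Option 3=-7.75, Option 4=14.25, Option 5=17.75, Option 6=-4.75
Highest average = 17.75 → Option 5.
Row minima: Option 1=-19, Option 2=-30, Option 3=-26, Option 4=-4, Option 5=0, Option 6=-26
Best worst-case = 0 → Option 5.

laplace → Option 5; maximin → Option 5 (agree)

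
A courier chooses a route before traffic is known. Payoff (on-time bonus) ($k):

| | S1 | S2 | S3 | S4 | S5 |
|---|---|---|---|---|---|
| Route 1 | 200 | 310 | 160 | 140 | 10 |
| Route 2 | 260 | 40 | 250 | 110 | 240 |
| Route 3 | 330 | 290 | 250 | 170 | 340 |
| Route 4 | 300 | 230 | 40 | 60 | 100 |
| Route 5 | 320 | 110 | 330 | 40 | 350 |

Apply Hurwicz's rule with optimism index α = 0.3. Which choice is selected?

Route 3

Route 1: 0.3·310 + 0.7·10 = 100
Route 2: 0.3·260 + 0.7·40 = 106
Route 3: 0.3·340 + 0.7·170 = 221
Route 4: 0.3·300 + 0.7·40 = 118
Route 5: 0.3·350 + 0.7·40 = 133
Highest Hurwicz score = 221 → Route 3.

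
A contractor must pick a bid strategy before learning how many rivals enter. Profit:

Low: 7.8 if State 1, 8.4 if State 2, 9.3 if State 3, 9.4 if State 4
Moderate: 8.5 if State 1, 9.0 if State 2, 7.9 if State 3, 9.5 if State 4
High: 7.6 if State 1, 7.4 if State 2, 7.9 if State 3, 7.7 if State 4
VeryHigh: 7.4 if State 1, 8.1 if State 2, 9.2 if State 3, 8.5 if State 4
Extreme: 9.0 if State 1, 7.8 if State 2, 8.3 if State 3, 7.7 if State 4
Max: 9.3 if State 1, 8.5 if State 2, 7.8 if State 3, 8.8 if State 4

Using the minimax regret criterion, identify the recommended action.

Moderate

Column bests: State 1=9.3, State 2=9.0, State 3=9.3, State 4=9.5.
Low regrets: 1.5, 0.6, 0.0, 0.1 → max 1.5
Moderate regrets: 0.8, 0.0, 1.4, 0.0 → max 1.4
High regrets: 1.7, 1.6, 1.4, 1.8 → max 1.8
VeryHigh regrets: 1.9, 0.9, 0.1, 1.0 → max 1.9
Extreme regrets: 0.3, 1.2, 1.0, 1.8 → max 1.8
Max regrets: 0.0, 0.5, 1.5, 0.7 → max 1.5
Smallest max regret = 1.4 → Moderate.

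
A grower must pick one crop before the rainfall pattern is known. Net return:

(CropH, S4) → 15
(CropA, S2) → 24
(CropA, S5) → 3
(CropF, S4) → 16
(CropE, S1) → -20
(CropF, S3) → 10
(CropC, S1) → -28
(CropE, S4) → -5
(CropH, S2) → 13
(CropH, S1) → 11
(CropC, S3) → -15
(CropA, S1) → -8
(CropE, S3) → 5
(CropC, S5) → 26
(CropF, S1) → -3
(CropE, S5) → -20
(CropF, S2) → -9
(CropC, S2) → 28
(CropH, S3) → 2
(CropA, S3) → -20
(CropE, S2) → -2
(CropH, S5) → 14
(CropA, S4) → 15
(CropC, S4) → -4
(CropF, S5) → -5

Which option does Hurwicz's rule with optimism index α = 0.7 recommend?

CropH: 0.7·15 + 0.3·2 = 11.1
CropF: 0.7·16 + 0.3·(-9) = 8.5
CropC: 0.7·28 + 0.3·(-28) = 11.2
CropE: 0.7·5 + 0.3·(-20) = -2.5
CropA: 0.7·24 + 0.3·(-20) = 10.8
Highest Hurwicz score = 11.2 → CropC.

CropC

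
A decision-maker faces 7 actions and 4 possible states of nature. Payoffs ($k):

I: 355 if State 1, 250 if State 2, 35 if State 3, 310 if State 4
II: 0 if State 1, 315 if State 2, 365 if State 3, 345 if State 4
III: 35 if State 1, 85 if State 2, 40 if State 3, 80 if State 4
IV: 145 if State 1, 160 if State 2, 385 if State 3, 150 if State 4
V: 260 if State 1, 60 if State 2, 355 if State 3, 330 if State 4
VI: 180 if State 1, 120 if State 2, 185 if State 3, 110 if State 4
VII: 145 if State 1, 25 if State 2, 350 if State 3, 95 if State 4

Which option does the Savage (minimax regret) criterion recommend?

IV

Column bests: State 1=355, State 2=315, State 3=385, State 4=345.
I regrets: 0, 65, 350, 35 → max 350
II regrets: 355, 0, 20, 0 → max 355
III regrets: 320, 230, 345, 265 → max 345
IV regrets: 210, 155, 0, 195 → max 210
V regrets: 95, 255, 30, 15 → max 255
VI regrets: 175, 195, 200, 235 → max 235
VII regrets: 210, 290, 35, 250 → max 290
Smallest max regret = 210 → IV.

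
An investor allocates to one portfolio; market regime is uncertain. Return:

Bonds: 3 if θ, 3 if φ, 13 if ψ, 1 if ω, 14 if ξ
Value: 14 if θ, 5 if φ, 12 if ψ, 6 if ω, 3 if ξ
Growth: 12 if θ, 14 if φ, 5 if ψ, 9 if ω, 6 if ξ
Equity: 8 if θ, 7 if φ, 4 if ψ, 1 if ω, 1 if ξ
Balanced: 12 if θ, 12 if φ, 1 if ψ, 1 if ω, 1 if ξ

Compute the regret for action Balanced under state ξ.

13

Best payoff under ξ is 14.
Regret = 14 − 1 = 13.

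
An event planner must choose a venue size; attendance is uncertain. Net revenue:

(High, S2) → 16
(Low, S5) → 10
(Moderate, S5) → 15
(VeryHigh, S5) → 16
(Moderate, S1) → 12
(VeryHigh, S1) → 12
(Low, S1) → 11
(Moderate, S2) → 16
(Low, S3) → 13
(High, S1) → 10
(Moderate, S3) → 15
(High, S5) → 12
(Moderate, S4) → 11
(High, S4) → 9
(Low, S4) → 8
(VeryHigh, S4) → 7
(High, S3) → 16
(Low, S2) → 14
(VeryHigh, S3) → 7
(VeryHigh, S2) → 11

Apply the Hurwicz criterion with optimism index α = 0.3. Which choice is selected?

Low: 0.3·14 + 0.7·8 = 9.8
Moderate: 0.3·16 + 0.7·11 = 12.5
High: 0.3·16 + 0.7·9 = 11.1
VeryHigh: 0.3·16 + 0.7·7 = 9.7
Highest Hurwicz score = 12.5 → Moderate.

Moderate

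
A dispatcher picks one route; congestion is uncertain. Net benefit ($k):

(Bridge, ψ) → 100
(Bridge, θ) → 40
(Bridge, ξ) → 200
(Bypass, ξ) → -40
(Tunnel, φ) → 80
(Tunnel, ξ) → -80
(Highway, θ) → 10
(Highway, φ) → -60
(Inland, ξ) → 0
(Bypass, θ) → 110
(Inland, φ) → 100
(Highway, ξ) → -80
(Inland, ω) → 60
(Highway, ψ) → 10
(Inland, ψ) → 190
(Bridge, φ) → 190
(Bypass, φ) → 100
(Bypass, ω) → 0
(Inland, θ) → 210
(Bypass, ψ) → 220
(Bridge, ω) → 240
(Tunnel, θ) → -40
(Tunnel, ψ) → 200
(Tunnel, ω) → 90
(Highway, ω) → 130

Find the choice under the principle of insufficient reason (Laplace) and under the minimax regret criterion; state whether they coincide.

Row averages: Bridge=154, Inland=112, Bypass=78, Tunnel=50, Highway=2
Highest average = 154 → Bridge.
Column bests: θ=210, φ=190, ψ=220, ω=240, ξ=200.
Bridge regrets: 170, 0, 120, 0, 0 → max 170
Inland regrets: 0, 90, 30, 180, 200 → max 200
Bypass regrets: 100, 90, 0, 240, 240 → max 240
Tunnel regrets: 250, 110, 20, 150, 280 → max 280
Highway regrets: 200, 250, 210, 110, 280 → max 280
Smallest max regret = 170 → Bridge.

laplace → Bridge; minimax regret → Bridge (agree)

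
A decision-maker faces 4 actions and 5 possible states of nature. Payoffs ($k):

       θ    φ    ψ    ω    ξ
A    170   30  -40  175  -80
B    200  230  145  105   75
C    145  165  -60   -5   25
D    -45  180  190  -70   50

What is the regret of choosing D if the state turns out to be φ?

Best payoff under φ is 230.
Regret = 230 − 180 = 50.

50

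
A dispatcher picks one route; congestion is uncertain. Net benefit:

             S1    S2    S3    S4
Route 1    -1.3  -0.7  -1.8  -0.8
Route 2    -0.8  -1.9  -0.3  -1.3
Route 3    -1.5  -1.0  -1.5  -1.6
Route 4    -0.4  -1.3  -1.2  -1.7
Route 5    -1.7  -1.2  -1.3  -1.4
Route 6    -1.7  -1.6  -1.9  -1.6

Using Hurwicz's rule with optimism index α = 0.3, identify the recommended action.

Route 4

Route 1: 0.3·(-0.7) + 0.7·(-1.8) = -1.47
Route 2: 0.3·(-0.3) + 0.7·(-1.9) = -1.42
Route 3: 0.3·(-1.0) + 0.7·(-1.6) = -1.42
Route 4: 0.3·(-0.4) + 0.7·(-1.7) = -1.31
Route 5: 0.3·(-1.2) + 0.7·(-1.7) = -1.55
Route 6: 0.3·(-1.6) + 0.7·(-1.9) = -1.81
Highest Hurwicz score = -1.31 → Route 4.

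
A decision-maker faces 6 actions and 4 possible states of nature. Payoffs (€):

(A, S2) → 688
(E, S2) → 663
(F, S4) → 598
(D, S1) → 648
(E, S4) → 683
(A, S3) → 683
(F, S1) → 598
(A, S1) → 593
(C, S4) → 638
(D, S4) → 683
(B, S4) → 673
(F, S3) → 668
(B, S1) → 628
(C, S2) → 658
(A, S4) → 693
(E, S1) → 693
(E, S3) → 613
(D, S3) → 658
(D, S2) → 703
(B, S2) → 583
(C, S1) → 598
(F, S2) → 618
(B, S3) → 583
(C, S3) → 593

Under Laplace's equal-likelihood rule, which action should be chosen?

Row averages: A=664.25, B=616.75, C=621.75, D=673, E=663, F=620.5
Highest average = 673 → D.

D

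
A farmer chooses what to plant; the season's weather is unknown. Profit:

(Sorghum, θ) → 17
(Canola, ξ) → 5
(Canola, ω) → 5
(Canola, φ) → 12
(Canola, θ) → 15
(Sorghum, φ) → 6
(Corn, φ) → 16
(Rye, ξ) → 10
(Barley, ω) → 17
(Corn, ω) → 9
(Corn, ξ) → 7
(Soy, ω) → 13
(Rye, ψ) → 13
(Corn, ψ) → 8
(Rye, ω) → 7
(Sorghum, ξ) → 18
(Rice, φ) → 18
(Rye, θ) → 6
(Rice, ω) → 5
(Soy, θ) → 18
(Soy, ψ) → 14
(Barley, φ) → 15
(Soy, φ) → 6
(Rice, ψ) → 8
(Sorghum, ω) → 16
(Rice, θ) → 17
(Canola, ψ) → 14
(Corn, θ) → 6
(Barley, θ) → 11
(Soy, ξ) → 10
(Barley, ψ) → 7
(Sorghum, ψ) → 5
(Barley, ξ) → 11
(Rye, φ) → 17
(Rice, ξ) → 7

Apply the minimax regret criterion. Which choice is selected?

Barley

Column bests: θ=18, φ=18, ψ=14, ω=17, ξ=18.
Sorghum regrets: 1, 12, 9, 1, 0 → max 12
Rye regrets: 12, 1, 1, 10, 8 → max 12
Barley regrets: 7, 3, 7, 0, 7 → max 7
Soy regrets: 0, 12, 0, 4, 8 → max 12
Canola regrets: 3, 6, 0, 12, 13 → max 13
Corn regrets: 12, 2, 6, 8, 11 → max 12
Rice regrets: 1, 0, 6, 12, 11 → max 12
Smallest max regret = 7 → Barley.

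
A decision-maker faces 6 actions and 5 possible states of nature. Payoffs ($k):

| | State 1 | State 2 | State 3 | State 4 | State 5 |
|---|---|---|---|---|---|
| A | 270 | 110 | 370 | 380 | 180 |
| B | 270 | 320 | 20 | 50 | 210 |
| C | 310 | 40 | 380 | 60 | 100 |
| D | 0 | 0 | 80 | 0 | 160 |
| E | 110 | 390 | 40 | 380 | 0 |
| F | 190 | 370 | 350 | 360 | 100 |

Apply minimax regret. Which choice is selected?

F

Column bests: State 1=310, State 2=390, State 3=380, State 4=380, State 5=210.
A regrets: 40, 280, 10, 0, 30 → max 280
B regrets: 40, 70, 360, 330, 0 → max 360
C regrets: 0, 350, 0, 320, 110 → max 350
D regrets: 310, 390, 300, 380, 50 → max 390
E regrets: 200, 0, 340, 0, 210 → max 340
F regrets: 120, 20, 30, 20, 110 → max 120
Smallest max regret = 120 → F.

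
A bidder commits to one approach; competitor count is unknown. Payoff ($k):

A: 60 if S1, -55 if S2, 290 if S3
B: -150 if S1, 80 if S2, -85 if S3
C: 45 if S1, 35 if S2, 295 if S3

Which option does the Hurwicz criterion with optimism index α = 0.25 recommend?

A: 0.25·290 + 0.75·(-55) = 31.25
B: 0.25·80 + 0.75·(-150) = -92.5
C: 0.25·295 + 0.75·35 = 100
Highest Hurwicz score = 100 → C.

C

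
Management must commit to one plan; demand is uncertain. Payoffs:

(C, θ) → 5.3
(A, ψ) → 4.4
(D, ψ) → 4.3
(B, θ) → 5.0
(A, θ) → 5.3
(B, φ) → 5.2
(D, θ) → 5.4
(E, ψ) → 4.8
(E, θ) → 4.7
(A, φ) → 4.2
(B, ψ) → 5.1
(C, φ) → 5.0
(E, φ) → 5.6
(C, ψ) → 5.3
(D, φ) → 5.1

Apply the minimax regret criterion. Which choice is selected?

Column bests: θ=5.4, φ=5.6, ψ=5.3.
A regrets: 0.1, 1.4, 0.9 → max 1.4
B regrets: 0.4, 0.4, 0.2 → max 0.4
C regrets: 0.1, 0.6, 0.0 → max 0.6
D regrets: 0.0, 0.5, 1.0 → max 1.0
E regrets: 0.7, 0.0, 0.5 → max 0.7
Smallest max regret = 0.4 → B.

B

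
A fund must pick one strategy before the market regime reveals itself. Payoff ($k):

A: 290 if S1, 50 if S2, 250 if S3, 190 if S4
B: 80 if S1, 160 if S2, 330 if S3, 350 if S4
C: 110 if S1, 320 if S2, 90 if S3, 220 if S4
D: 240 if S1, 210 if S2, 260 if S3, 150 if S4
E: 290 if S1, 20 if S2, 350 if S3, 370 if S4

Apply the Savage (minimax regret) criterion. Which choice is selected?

Column bests: S1=290, S2=320, S3=350, S4=370.
A regrets: 0, 270, 100, 180 → max 270
B regrets: 210, 160, 20, 20 → max 210
C regrets: 180, 0, 260, 150 → max 260
D regrets: 50, 110, 90, 220 → max 220
E regrets: 0, 300, 0, 0 → max 300
Smallest max regret = 210 → B.

B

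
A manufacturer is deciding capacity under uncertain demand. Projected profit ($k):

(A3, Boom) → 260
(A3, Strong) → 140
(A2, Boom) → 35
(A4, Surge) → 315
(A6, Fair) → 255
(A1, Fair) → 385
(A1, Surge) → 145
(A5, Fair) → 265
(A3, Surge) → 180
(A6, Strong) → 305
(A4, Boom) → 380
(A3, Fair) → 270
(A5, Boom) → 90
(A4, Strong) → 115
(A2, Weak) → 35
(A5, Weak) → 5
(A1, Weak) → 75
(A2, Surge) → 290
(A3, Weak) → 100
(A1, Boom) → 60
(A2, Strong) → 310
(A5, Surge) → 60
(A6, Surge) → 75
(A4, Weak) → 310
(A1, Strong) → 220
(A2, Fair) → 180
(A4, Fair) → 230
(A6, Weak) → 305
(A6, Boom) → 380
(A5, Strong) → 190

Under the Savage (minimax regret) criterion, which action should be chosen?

A4

Column bests: Weak=310, Fair=385, Strong=310, Boom=380, Surge=315.
A1 regrets: 235, 0, 90, 320, 170 → max 320
A2 regrets: 275, 205, 0, 345, 25 → max 345
A3 regrets: 210, 115, 170, 120, 135 → max 210
A4 regrets: 0, 155, 195, 0, 0 → max 195
A5 regrets: 305, 120, 120, 290, 255 → max 305
A6 regrets: 5, 130, 5, 0, 240 → max 240
Smallest max regret = 195 → A4.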